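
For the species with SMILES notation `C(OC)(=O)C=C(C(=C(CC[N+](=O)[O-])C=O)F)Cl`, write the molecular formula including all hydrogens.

Heavy atoms from the SMILES: 9 C, 1 Cl, 1 F, 1 N, 5 O.
Implicit hydrogens by atom environment:
  4 × C: no H
  4 × O: no H
  2 × C: 2 H each → 4
  2 × C: 1 H each → 2
  1 × C: 3 H
  1 × Cl: no H
  1 × F: no H
  1 × N (charge +1): no H
  1 × O (charge -1): no H
  Total hydrogens = 9.
Molecular formula: C9H9ClFNO5

C9H9ClFNO5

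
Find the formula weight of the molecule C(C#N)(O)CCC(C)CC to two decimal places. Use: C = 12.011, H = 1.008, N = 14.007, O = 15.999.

Molecular formula: C8H15NO.
M = 8×12.011 + 15×1.008 + 1×14.007 + 1×15.999 = 141.21 g/mol.

141.21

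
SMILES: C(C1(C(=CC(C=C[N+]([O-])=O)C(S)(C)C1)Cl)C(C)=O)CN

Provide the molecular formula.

Heavy atoms from the SMILES: 13 C, 1 Cl, 2 N, 3 O, 1 S.
Implicit hydrogens by atom environment:
  4 × C: 1 H each → 4
  4 × C: no H
  3 × C: 2 H each → 6
  2 × C: 3 H each → 6
  2 × O: no H
  1 × Cl: no H
  1 × N: 2 H
  1 × N (charge +1): no H
  1 × O (charge -1): no H
  1 × S: 1 H
  Total hydrogens = 19.
Molecular formula: C13H19ClN2O3S

C13H19ClN2O3S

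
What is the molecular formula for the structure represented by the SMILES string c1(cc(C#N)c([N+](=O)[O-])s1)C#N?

Heavy atoms from the SMILES: 6 C, 3 N, 2 O, 1 S.
Implicit hydrogens by atom environment:
  3 × C (aromatic): no H
  2 × C: no H
  2 × N: no H
  1 × C (aromatic): 1 H
  1 × N (charge +1): no H
  1 × O: no H
  1 × O (charge -1): no H
  1 × S (aromatic): no H
  Total hydrogens = 1.
Molecular formula: C6HN3O2S

C6HN3O2S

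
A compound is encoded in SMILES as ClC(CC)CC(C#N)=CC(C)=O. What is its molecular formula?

Heavy atoms from the SMILES: 9 C, 1 Cl, 1 N, 1 O.
Implicit hydrogens by atom environment:
  3 × C: no H
  2 × C: 3 H each → 6
  2 × C: 2 H each → 4
  2 × C: 1 H each → 2
  1 × Cl: no H
  1 × N: no H
  1 × O: no H
  Total hydrogens = 12.
Molecular formula: C9H12ClNO

C9H12ClNO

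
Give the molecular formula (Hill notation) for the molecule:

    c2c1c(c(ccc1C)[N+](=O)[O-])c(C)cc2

Heavy atoms from the SMILES: 12 C, 1 N, 2 O.
Implicit hydrogens by atom environment:
  5 × C (aromatic): 1 H each → 5
  5 × C (aromatic): no H
  2 × C: 3 H each → 6
  1 × N (charge +1): no H
  1 × O: no H
  1 × O (charge -1): no H
  Total hydrogens = 11.
Molecular formula: C12H11NO2

C12H11NO2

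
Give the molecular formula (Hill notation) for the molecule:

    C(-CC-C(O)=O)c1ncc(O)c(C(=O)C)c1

C11H13NO4

Heavy atoms from the SMILES: 11 C, 1 N, 4 O.
Implicit hydrogens by atom environment:
  3 × C: 2 H each → 6
  3 × C (aromatic): no H
  2 × C (aromatic): 1 H each → 2
  2 × C: no H
  2 × O: 1 H each → 2
  2 × O: no H
  1 × C: 3 H
  1 × N (aromatic): no H
  Total hydrogens = 13.
Molecular formula: C11H13NO4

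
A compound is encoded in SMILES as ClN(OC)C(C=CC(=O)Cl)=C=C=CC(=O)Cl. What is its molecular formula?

C9H6Cl3NO3

Heavy atoms from the SMILES: 9 C, 3 Cl, 1 N, 3 O.
Implicit hydrogens by atom environment:
  5 × C: no H
  3 × C: 1 H each → 3
  3 × Cl: no H
  3 × O: no H
  1 × C: 3 H
  1 × N: no H
  Total hydrogens = 6.
Molecular formula: C9H6Cl3NO3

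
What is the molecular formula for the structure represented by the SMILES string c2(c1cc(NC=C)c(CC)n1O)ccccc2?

C14H16N2O

Heavy atoms from the SMILES: 14 C, 2 N, 1 O.
Implicit hydrogens by atom environment:
  6 × C (aromatic): 1 H each → 6
  4 × C (aromatic): no H
  2 × C: 2 H each → 4
  1 × C: 3 H
  1 × C: 1 H
  1 × N: 1 H
  1 × N (aromatic): no H
  1 × O: 1 H
  Total hydrogens = 16.
Molecular formula: C14H16N2O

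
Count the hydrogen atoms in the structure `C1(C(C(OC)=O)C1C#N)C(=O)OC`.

Hydrogens are implicit in SMILES; fill each atom to its normal valence:
  4 × O: no H
  3 × C: 1 H each → 3
  3 × C: no H
  2 × C: 3 H each → 6
  1 × N: no H
  Total hydrogens = 9.

9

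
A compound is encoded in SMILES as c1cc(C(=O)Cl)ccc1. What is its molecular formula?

Heavy atoms from the SMILES: 7 C, 1 Cl, 1 O.
Implicit hydrogens by atom environment:
  5 × C (aromatic): 1 H each → 5
  1 × C (aromatic): no H
  1 × C: no H
  1 × Cl: no H
  1 × O: no H
  Total hydrogens = 5.
Molecular formula: C7H5ClO

C7H5ClO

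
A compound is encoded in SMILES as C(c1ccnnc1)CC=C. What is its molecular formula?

C8H10N2

Heavy atoms from the SMILES: 8 C, 2 N.
Implicit hydrogens by atom environment:
  3 × C: 2 H each → 6
  3 × C (aromatic): 1 H each → 3
  2 × N (aromatic): no H
  1 × C: 1 H
  1 × C (aromatic): no H
  Total hydrogens = 10.
Molecular formula: C8H10N2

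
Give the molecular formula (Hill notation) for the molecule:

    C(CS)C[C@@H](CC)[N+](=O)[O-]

Heavy atoms from the SMILES: 6 C, 1 N, 2 O, 1 S.
Implicit hydrogens by atom environment:
  4 × C: 2 H each → 8
  1 × C: 3 H
  1 × C: 1 H
  1 × N (charge +1): no H
  1 × O: no H
  1 × O (charge -1): no H
  1 × S: 1 H
  Total hydrogens = 13.
Molecular formula: C6H13NO2S

C6H13NO2S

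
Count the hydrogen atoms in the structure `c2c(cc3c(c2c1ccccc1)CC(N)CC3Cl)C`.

Hydrogens are implicit in SMILES; fill each atom to its normal valence:
  7 × C (aromatic): 1 H each → 7
  5 × C (aromatic): no H
  2 × C: 2 H each → 4
  2 × C: 1 H each → 2
  1 × C: 3 H
  1 × Cl: no H
  1 × N: 2 H
  Total hydrogens = 18.

18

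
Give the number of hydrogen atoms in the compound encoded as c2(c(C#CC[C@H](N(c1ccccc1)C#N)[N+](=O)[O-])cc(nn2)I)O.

10

Hydrogens are implicit in SMILES; fill each atom to its normal valence:
  6 × C (aromatic): 1 H each → 6
  4 × C (aromatic): no H
  3 × C: no H
  2 × N (aromatic): no H
  2 × N: no H
  1 × C: 2 H
  1 × C: 1 H
  1 × I: no H
  1 × N (charge +1): no H
  1 × O: 1 H
  1 × O: no H
  1 × O (charge -1): no H
  Total hydrogens = 10.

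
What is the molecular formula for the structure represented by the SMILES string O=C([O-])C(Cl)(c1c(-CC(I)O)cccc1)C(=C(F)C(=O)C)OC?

Heavy atoms from the SMILES: 15 C, 1 Cl, 1 F, 1 I, 5 O.
Implicit hydrogens by atom environment:
  5 × C: no H
  4 × C (aromatic): 1 H each → 4
  3 × O: no H
  2 × C: 3 H each → 6
  2 × C (aromatic): no H
  1 × C: 2 H
  1 × C: 1 H
  1 × Cl: no H
  1 × F: no H
  1 × I: no H
  1 × O: 1 H
  1 × O (charge -1): no H
  Total hydrogens = 14.
Net charge -1.
Molecular formula: C15H14ClFIO5-

C15H14ClFIO5-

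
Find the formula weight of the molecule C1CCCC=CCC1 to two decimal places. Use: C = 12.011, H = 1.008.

110.20

Molecular formula: C8H14.
M = 8×12.011 + 14×1.008 = 110.20 g/mol.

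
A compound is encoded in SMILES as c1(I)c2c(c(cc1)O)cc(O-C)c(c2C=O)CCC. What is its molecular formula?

Heavy atoms from the SMILES: 15 C, 1 I, 3 O.
Implicit hydrogens by atom environment:
  7 × C (aromatic): no H
  3 × C (aromatic): 1 H each → 3
  2 × C: 3 H each → 6
  2 × C: 2 H each → 4
  2 × O: no H
  1 × C: 1 H
  1 × I: no H
  1 × O: 1 H
  Total hydrogens = 15.
Molecular formula: C15H15IO3

C15H15IO3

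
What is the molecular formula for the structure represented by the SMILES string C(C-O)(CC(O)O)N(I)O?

C4H10INO4

Heavy atoms from the SMILES: 4 C, 1 I, 1 N, 4 O.
Implicit hydrogens by atom environment:
  4 × O: 1 H each → 4
  2 × C: 2 H each → 4
  2 × C: 1 H each → 2
  1 × I: no H
  1 × N: no H
  Total hydrogens = 10.
Molecular formula: C4H10INO4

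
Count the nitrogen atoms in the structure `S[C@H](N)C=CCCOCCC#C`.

The symbol for nitrogen appears 1 time in the SMILES.

1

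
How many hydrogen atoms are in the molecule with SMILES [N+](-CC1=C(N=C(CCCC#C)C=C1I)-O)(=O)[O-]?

Hydrogens are implicit in SMILES; fill each atom to its normal valence:
  4 × C: 2 H each → 8
  4 × C (aromatic): no H
  1 × C (aromatic): 1 H
  1 × C: 1 H
  1 × C: no H
  1 × I: no H
  1 × N (aromatic): no H
  1 × N (charge +1): no H
  1 × O: 1 H
  1 × O: no H
  1 × O (charge -1): no H
  Total hydrogens = 11.

11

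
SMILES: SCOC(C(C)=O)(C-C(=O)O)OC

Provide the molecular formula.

C7H12O5S

Heavy atoms from the SMILES: 7 C, 5 O, 1 S.
Implicit hydrogens by atom environment:
  4 × O: no H
  3 × C: no H
  2 × C: 3 H each → 6
  2 × C: 2 H each → 4
  1 × O: 1 H
  1 × S: 1 H
  Total hydrogens = 12.
Molecular formula: C7H12O5S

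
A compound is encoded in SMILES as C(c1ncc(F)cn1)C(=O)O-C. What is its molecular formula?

C7H7FN2O2

Heavy atoms from the SMILES: 7 C, 1 F, 2 N, 2 O.
Implicit hydrogens by atom environment:
  2 × C (aromatic): 1 H each → 2
  2 × C (aromatic): no H
  2 × N (aromatic): no H
  2 × O: no H
  1 × C: 3 H
  1 × C: 2 H
  1 × C: no H
  1 × F: no H
  Total hydrogens = 7.
Molecular formula: C7H7FN2O2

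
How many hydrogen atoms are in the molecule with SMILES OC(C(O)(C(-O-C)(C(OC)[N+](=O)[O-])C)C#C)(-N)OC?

18

Hydrogens are implicit in SMILES; fill each atom to its normal valence:
  4 × C: 3 H each → 12
  4 × C: no H
  4 × O: no H
  2 × C: 1 H each → 2
  2 × O: 1 H each → 2
  1 × N: 2 H
  1 × N (charge +1): no H
  1 × O (charge -1): no H
  Total hydrogens = 18.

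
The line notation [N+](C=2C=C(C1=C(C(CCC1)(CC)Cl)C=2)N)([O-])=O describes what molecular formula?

C12H15ClN2O2

Heavy atoms from the SMILES: 12 C, 1 Cl, 2 N, 2 O.
Implicit hydrogens by atom environment:
  4 × C: 2 H each → 8
  4 × C (aromatic): no H
  2 × C (aromatic): 1 H each → 2
  1 × C: 3 H
  1 × C: no H
  1 × Cl: no H
  1 × N: 2 H
  1 × N (charge +1): no H
  1 × O: no H
  1 × O (charge -1): no H
  Total hydrogens = 15.
Molecular formula: C12H15ClN2O2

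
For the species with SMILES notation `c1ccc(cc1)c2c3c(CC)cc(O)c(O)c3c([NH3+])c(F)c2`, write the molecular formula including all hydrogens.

Heavy atoms from the SMILES: 18 C, 1 F, 1 N, 2 O.
Implicit hydrogens by atom environment:
  9 × C (aromatic): no H
  7 × C (aromatic): 1 H each → 7
  2 × O: 1 H each → 2
  1 × C: 3 H
  1 × C: 2 H
  1 × F: no H
  1 × N (charge +1): 3 H
  Total hydrogens = 17.
Net charge +1.
Molecular formula: C18H17FNO2+

C18H17FNO2+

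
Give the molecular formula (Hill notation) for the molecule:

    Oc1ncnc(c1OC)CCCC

Heavy atoms from the SMILES: 9 C, 2 N, 2 O.
Implicit hydrogens by atom environment:
  3 × C: 2 H each → 6
  3 × C (aromatic): no H
  2 × C: 3 H each → 6
  2 × N (aromatic): no H
  1 × C (aromatic): 1 H
  1 × O: 1 H
  1 × O: no H
  Total hydrogens = 14.
Molecular formula: C9H14N2O2

C9H14N2O2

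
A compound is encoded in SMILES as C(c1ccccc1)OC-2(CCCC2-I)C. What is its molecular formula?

C13H17IO

Heavy atoms from the SMILES: 13 C, 1 I, 1 O.
Implicit hydrogens by atom environment:
  5 × C (aromatic): 1 H each → 5
  4 × C: 2 H each → 8
  1 × C: 3 H
  1 × C: 1 H
  1 × C: no H
  1 × C (aromatic): no H
  1 × I: no H
  1 × O: no H
  Total hydrogens = 17.
Molecular formula: C13H17IO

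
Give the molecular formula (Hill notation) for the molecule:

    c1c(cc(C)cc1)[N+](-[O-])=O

Heavy atoms from the SMILES: 7 C, 1 N, 2 O.
Implicit hydrogens by atom environment:
  4 × C (aromatic): 1 H each → 4
  2 × C (aromatic): no H
  1 × C: 3 H
  1 × N (charge +1): no H
  1 × O: no H
  1 × O (charge -1): no H
  Total hydrogens = 7.
Molecular formula: C7H7NO2

C7H7NO2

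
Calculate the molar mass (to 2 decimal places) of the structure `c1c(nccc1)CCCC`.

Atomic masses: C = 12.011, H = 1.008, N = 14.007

Molecular formula: C9H13N.
M = 9×12.011 + 13×1.008 + 1×14.007 = 135.21 g/mol.

135.21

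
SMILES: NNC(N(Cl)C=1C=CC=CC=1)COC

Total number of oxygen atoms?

1

The symbol for oxygen appears 1 time in the SMILES.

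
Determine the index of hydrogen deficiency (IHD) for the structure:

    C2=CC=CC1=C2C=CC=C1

Molecular formula from the SMILES: C10H8.
DoU = (2C + 2 + N − H − X)/2 = (2·10 + 2 + 0 − 8 − 0)/2 = 14/2 = 7.
(Structurally: 2 ring(s) + 5 π bond(s) = 7.)

7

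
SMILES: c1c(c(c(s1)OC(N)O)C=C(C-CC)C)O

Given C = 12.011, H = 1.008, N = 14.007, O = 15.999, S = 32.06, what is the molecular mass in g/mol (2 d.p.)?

Molecular formula: C11H17NO3S.
M = 11×12.011 + 17×1.008 + 1×14.007 + 3×15.999 + 1×32.06 = 243.32 g/mol.

243.32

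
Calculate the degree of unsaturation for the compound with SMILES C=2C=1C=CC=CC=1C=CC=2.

7

Molecular formula from the SMILES: C10H8.
DoU = (2C + 2 + N − H − X)/2 = (2·10 + 2 + 0 − 8 − 0)/2 = 14/2 = 7.
(Structurally: 2 ring(s) + 5 π bond(s) = 7.)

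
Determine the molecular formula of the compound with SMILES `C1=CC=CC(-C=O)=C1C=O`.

C8H6O2

Heavy atoms from the SMILES: 8 C, 2 O.
Implicit hydrogens by atom environment:
  4 × C (aromatic): 1 H each → 4
  2 × C: 1 H each → 2
  2 × C (aromatic): no H
  2 × O: no H
  Total hydrogens = 6.
Molecular formula: C8H6O2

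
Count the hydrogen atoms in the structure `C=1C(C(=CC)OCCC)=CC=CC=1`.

Hydrogens are implicit in SMILES; fill each atom to its normal valence:
  5 × C (aromatic): 1 H each → 5
  2 × C: 3 H each → 6
  2 × C: 2 H each → 4
  1 × C: 1 H
  1 × C: no H
  1 × C (aromatic): no H
  1 × O: no H
  Total hydrogens = 16.

16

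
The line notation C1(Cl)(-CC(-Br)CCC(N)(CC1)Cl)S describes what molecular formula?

Heavy atoms from the SMILES: 1 Br, 8 C, 2 Cl, 1 N, 1 S.
Implicit hydrogens by atom environment:
  5 × C: 2 H each → 10
  2 × C: no H
  2 × Cl: no H
  1 × Br: no H
  1 × C: 1 H
  1 × N: 2 H
  1 × S: 1 H
  Total hydrogens = 14.
Molecular formula: C8H14BrCl2NS

C8H14BrCl2NS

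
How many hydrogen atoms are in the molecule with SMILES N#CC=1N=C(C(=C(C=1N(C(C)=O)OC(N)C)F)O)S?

Hydrogens are implicit in SMILES; fill each atom to its normal valence:
  5 × C (aromatic): no H
  2 × C: 3 H each → 6
  2 × C: no H
  2 × N: no H
  2 × O: no H
  1 × C: 1 H
  1 × F: no H
  1 × N: 2 H
  1 × N (aromatic): no H
  1 × O: 1 H
  1 × S: 1 H
  Total hydrogens = 11.

11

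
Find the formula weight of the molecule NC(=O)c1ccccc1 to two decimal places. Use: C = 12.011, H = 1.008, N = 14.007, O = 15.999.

Molecular formula: C7H7NO.
M = 7×12.011 + 7×1.008 + 1×14.007 + 1×15.999 = 121.14 g/mol.

121.14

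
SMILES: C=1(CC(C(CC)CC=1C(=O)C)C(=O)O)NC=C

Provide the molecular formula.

Heavy atoms from the SMILES: 13 C, 1 N, 3 O.
Implicit hydrogens by atom environment:
  4 × C: 2 H each → 8
  4 × C: no H
  3 × C: 1 H each → 3
  2 × C: 3 H each → 6
  2 × O: no H
  1 × N: 1 H
  1 × O: 1 H
  Total hydrogens = 19.
Molecular formula: C13H19NO3

C13H19NO3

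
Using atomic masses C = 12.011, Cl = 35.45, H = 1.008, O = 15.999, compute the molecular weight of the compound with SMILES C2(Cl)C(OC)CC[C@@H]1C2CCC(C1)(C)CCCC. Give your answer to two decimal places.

Molecular formula: C16H29ClO.
M = 16×12.011 + 1×35.45 + 29×1.008 + 1×15.999 = 272.86 g/mol.

272.86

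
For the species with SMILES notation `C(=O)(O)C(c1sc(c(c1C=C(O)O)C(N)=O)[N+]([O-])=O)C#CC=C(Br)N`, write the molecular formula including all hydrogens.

Heavy atoms from the SMILES: 1 Br, 13 C, 3 N, 7 O, 1 S.
Implicit hydrogens by atom environment:
  6 × C: no H
  4 × C (aromatic): no H
  3 × C: 1 H each → 3
  3 × O: 1 H each → 3
  3 × O: no H
  2 × N: 2 H each → 4
  1 × Br: no H
  1 × N (charge +1): no H
  1 × O (charge -1): no H
  1 × S (aromatic): no H
  Total hydrogens = 10.
Molecular formula: C13H10BrN3O7S

C13H10BrN3O7S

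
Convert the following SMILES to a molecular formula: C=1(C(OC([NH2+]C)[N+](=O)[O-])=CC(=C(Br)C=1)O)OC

C9H12BrN2O5+

Heavy atoms from the SMILES: 1 Br, 9 C, 2 N, 5 O.
Implicit hydrogens by atom environment:
  4 × C (aromatic): no H
  3 × O: no H
  2 × C: 3 H each → 6
  2 × C (aromatic): 1 H each → 2
  1 × Br: no H
  1 × C: 1 H
  1 × N (charge +1): 2 H
  1 × N (charge +1): no H
  1 × O: 1 H
  1 × O (charge -1): no H
  Total hydrogens = 12.
Net charge +1.
Molecular formula: C9H12BrN2O5+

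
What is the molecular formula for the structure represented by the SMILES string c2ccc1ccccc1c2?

C10H8

Heavy atoms from the SMILES: 10 C.
Implicit hydrogens by atom environment:
  8 × C (aromatic): 1 H each → 8
  2 × C (aromatic): no H
  Total hydrogens = 8.
Molecular formula: C10H8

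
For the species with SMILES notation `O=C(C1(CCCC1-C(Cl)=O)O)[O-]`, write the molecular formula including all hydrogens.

C7H8ClO4-

Heavy atoms from the SMILES: 7 C, 1 Cl, 4 O.
Implicit hydrogens by atom environment:
  3 × C: 2 H each → 6
  3 × C: no H
  2 × O: no H
  1 × C: 1 H
  1 × Cl: no H
  1 × O: 1 H
  1 × O (charge -1): no H
  Total hydrogens = 8.
Net charge -1.
Molecular formula: C7H8ClO4-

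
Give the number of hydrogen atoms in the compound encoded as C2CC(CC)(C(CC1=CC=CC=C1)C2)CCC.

Hydrogens are implicit in SMILES; fill each atom to its normal valence:
  7 × C: 2 H each → 14
  5 × C (aromatic): 1 H each → 5
  2 × C: 3 H each → 6
  1 × C: 1 H
  1 × C: no H
  1 × C (aromatic): no H
  Total hydrogens = 26.

26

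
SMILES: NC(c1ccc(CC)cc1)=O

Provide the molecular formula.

C9H11NO

Heavy atoms from the SMILES: 9 C, 1 N, 1 O.
Implicit hydrogens by atom environment:
  4 × C (aromatic): 1 H each → 4
  2 × C (aromatic): no H
  1 × C: 3 H
  1 × C: 2 H
  1 × C: no H
  1 × N: 2 H
  1 × O: no H
  Total hydrogens = 11.
Molecular formula: C9H11NO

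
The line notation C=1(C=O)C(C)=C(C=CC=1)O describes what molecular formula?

Heavy atoms from the SMILES: 8 C, 2 O.
Implicit hydrogens by atom environment:
  3 × C (aromatic): 1 H each → 3
  3 × C (aromatic): no H
  1 × C: 3 H
  1 × C: 1 H
  1 × O: 1 H
  1 × O: no H
  Total hydrogens = 8.
Molecular formula: C8H8O2

C8H8O2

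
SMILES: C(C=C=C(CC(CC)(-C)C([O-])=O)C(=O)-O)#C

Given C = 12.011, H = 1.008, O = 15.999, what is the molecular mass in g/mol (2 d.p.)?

Molecular formula: C12H13O4-.
M = 12×12.011 + 13×1.008 + 4×15.999 = 221.23 g/mol.

221.23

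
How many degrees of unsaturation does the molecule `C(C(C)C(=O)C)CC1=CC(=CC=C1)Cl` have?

5

Molecular formula from the SMILES: C12H15ClO.
DoU = (2C + 2 + N − H − X)/2 = (2·12 + 2 + 0 − 15 − 1)/2 = 10/2 = 5.
(Structurally: 1 ring(s) + 4 π bond(s) = 5.)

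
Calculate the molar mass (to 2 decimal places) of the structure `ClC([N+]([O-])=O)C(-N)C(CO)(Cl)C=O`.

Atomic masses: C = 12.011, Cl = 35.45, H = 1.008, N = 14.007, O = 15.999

Molecular formula: C5H8Cl2N2O4.
M = 5×12.011 + 2×35.45 + 8×1.008 + 2×14.007 + 4×15.999 = 231.03 g/mol.

231.03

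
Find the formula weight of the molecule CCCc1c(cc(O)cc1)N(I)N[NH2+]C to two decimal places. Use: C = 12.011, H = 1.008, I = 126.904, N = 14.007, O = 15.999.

322.17

Molecular formula: C10H17IN3O+.
M = 10×12.011 + 17×1.008 + 1×126.904 + 3×14.007 + 1×15.999 = 322.17 g/mol.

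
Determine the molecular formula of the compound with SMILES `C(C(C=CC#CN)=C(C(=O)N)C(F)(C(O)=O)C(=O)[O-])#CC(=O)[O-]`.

[C13H7FN2O7]2-

Heavy atoms from the SMILES: 13 C, 1 F, 2 N, 7 O.
Implicit hydrogens by atom environment:
  11 × C: no H
  4 × O: no H
  2 × C: 1 H each → 2
  2 × N: 2 H each → 4
  2 × O (charge -1): no H
  1 × F: no H
  1 × O: 1 H
  Total hydrogens = 7.
Net charge -2.
Molecular formula: [C13H7FN2O7]2-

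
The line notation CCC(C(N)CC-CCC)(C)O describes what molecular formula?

Heavy atoms from the SMILES: 10 C, 1 N, 1 O.
Implicit hydrogens by atom environment:
  5 × C: 2 H each → 10
  3 × C: 3 H each → 9
  1 × C: 1 H
  1 × C: no H
  1 × N: 2 H
  1 × O: 1 H
  Total hydrogens = 23.
Molecular formula: C10H23NO

C10H23NO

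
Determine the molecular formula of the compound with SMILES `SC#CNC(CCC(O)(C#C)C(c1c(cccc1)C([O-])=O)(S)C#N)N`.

Heavy atoms from the SMILES: 17 C, 3 N, 3 O, 2 S.
Implicit hydrogens by atom environment:
  7 × C: no H
  4 × C (aromatic): 1 H each → 4
  2 × C: 2 H each → 4
  2 × C: 1 H each → 2
  2 × C (aromatic): no H
  2 × S: 1 H each → 2
  1 × N: 2 H
  1 × N: 1 H
  1 × N: no H
  1 × O: 1 H
  1 × O: no H
  1 × O (charge -1): no H
  Total hydrogens = 16.
Net charge -1.
Molecular formula: C17H16N3O3S2-

C17H16N3O3S2-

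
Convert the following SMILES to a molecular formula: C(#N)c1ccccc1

C7H5N

Heavy atoms from the SMILES: 7 C, 1 N.
Implicit hydrogens by atom environment:
  5 × C (aromatic): 1 H each → 5
  1 × C (aromatic): no H
  1 × C: no H
  1 × N: no H
  Total hydrogens = 5.
Molecular formula: C7H5N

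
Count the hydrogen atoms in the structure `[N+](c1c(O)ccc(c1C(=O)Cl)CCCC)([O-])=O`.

Hydrogens are implicit in SMILES; fill each atom to its normal valence:
  4 × C (aromatic): no H
  3 × C: 2 H each → 6
  2 × C (aromatic): 1 H each → 2
  2 × O: no H
  1 × C: 3 H
  1 × C: no H
  1 × Cl: no H
  1 × N (charge +1): no H
  1 × O: 1 H
  1 × O (charge -1): no H
  Total hydrogens = 12.

12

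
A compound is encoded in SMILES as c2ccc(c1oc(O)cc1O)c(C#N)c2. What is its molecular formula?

Heavy atoms from the SMILES: 11 C, 1 N, 3 O.
Implicit hydrogens by atom environment:
  5 × C (aromatic): 1 H each → 5
  5 × C (aromatic): no H
  2 × O: 1 H each → 2
  1 × C: no H
  1 × N: no H
  1 × O (aromatic): no H
  Total hydrogens = 7.
Molecular formula: C11H7NO3

C11H7NO3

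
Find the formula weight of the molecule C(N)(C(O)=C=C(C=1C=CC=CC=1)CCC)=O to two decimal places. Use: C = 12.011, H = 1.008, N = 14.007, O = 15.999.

217.27

Molecular formula: C13H15NO2.
M = 13×12.011 + 15×1.008 + 1×14.007 + 2×15.999 = 217.27 g/mol.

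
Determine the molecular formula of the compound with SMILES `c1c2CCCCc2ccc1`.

C10H12

Heavy atoms from the SMILES: 10 C.
Implicit hydrogens by atom environment:
  4 × C: 2 H each → 8
  4 × C (aromatic): 1 H each → 4
  2 × C (aromatic): no H
  Total hydrogens = 12.
Molecular formula: C10H12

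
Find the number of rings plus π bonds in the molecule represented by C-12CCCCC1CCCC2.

Molecular formula from the SMILES: C10H18.
DoU = (2C + 2 + N − H − X)/2 = (2·10 + 2 + 0 − 18 − 0)/2 = 4/2 = 2.
(Structurally: 2 ring(s) + 0 π bond(s) = 2.)

2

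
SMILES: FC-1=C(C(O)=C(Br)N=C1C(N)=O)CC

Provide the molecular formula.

C8H8BrFN2O2

Heavy atoms from the SMILES: 1 Br, 8 C, 1 F, 2 N, 2 O.
Implicit hydrogens by atom environment:
  5 × C (aromatic): no H
  1 × Br: no H
  1 × C: 3 H
  1 × C: 2 H
  1 × C: no H
  1 × F: no H
  1 × N: 2 H
  1 × N (aromatic): no H
  1 × O: 1 H
  1 × O: no H
  Total hydrogens = 8.
Molecular formula: C8H8BrFN2O2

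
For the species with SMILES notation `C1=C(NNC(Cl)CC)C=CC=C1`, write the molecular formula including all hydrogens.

Heavy atoms from the SMILES: 9 C, 1 Cl, 2 N.
Implicit hydrogens by atom environment:
  5 × C (aromatic): 1 H each → 5
  2 × N: 1 H each → 2
  1 × C: 3 H
  1 × C: 2 H
  1 × C: 1 H
  1 × C (aromatic): no H
  1 × Cl: no H
  Total hydrogens = 13.
Molecular formula: C9H13ClN2

C9H13ClN2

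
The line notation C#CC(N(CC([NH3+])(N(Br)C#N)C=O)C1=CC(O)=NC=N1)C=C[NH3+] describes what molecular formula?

[C13H16BrN7O2]2+

Heavy atoms from the SMILES: 1 Br, 13 C, 7 N, 2 O.
Implicit hydrogens by atom environment:
  5 × C: 1 H each → 5
  3 × C: no H
  3 × N: no H
  2 × C (aromatic): 1 H each → 2
  2 × C (aromatic): no H
  2 × N (charge +1): 3 H each → 6
  2 × N (aromatic): no H
  1 × Br: no H
  1 × C: 2 H
  1 × O: 1 H
  1 × O: no H
  Total hydrogens = 16.
Net charge +2.
Molecular formula: [C13H16BrN7O2]2+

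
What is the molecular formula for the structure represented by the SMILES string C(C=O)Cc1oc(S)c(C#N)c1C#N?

C9H6N2O2S

Heavy atoms from the SMILES: 9 C, 2 N, 2 O, 1 S.
Implicit hydrogens by atom environment:
  4 × C (aromatic): no H
  2 × C: 2 H each → 4
  2 × C: no H
  2 × N: no H
  1 × C: 1 H
  1 × O (aromatic): no H
  1 × O: no H
  1 × S: 1 H
  Total hydrogens = 6.
Molecular formula: C9H6N2O2S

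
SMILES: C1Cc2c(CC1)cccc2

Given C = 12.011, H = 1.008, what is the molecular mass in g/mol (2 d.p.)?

132.21

Molecular formula: C10H12.
M = 10×12.011 + 12×1.008 = 132.21 g/mol.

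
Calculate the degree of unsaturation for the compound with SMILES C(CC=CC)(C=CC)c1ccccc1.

Molecular formula from the SMILES: C14H18.
DoU = (2C + 2 + N − H − X)/2 = (2·14 + 2 + 0 − 18 − 0)/2 = 12/2 = 6.
(Structurally: 1 ring(s) + 5 π bond(s) = 6.)

6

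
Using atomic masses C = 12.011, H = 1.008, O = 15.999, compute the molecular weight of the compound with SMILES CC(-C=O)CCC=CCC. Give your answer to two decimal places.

140.23

Molecular formula: C9H16O.
M = 9×12.011 + 16×1.008 + 1×15.999 = 140.23 g/mol.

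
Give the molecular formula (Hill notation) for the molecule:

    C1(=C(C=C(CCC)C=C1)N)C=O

C10H13NO

Heavy atoms from the SMILES: 10 C, 1 N, 1 O.
Implicit hydrogens by atom environment:
  3 × C (aromatic): 1 H each → 3
  3 × C (aromatic): no H
  2 × C: 2 H each → 4
  1 × C: 3 H
  1 × C: 1 H
  1 × N: 2 H
  1 × O: no H
  Total hydrogens = 13.
Molecular formula: C10H13NO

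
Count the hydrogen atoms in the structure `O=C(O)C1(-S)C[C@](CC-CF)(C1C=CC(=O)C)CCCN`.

24

Hydrogens are implicit in SMILES; fill each atom to its normal valence:
  7 × C: 2 H each → 14
  4 × C: no H
  3 × C: 1 H each → 3
  2 × O: no H
  1 × C: 3 H
  1 × F: no H
  1 × N: 2 H
  1 × O: 1 H
  1 × S: 1 H
  Total hydrogens = 24.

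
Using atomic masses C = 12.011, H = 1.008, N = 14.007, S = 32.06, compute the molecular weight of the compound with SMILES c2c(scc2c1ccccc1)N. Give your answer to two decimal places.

175.25

Molecular formula: C10H9NS.
M = 10×12.011 + 9×1.008 + 1×14.007 + 1×32.06 = 175.25 g/mol.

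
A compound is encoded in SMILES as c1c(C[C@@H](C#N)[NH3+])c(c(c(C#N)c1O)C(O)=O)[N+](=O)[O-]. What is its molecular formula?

C11H9N4O5+

Heavy atoms from the SMILES: 11 C, 4 N, 5 O.
Implicit hydrogens by atom environment:
  5 × C (aromatic): no H
  3 × C: no H
  2 × N: no H
  2 × O: 1 H each → 2
  2 × O: no H
  1 × C: 2 H
  1 × C (aromatic): 1 H
  1 × C: 1 H
  1 × N (charge +1): 3 H
  1 × N (charge +1): no H
  1 × O (charge -1): no H
  Total hydrogens = 9.
Net charge +1.
Molecular formula: C11H9N4O5+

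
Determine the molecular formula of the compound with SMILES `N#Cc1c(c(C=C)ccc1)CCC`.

C12H13N

Heavy atoms from the SMILES: 12 C, 1 N.
Implicit hydrogens by atom environment:
  3 × C: 2 H each → 6
  3 × C (aromatic): 1 H each → 3
  3 × C (aromatic): no H
  1 × C: 3 H
  1 × C: 1 H
  1 × C: no H
  1 × N: no H
  Total hydrogens = 13.
Molecular formula: C12H13N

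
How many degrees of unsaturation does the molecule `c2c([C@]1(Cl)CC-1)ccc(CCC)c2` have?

5

Molecular formula from the SMILES: C12H15Cl.
DoU = (2C + 2 + N − H − X)/2 = (2·12 + 2 + 0 − 15 − 1)/2 = 10/2 = 5.
(Structurally: 2 ring(s) + 3 π bond(s) = 5.)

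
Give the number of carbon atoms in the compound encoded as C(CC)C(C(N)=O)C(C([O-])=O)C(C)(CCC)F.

The symbol for carbon appears 12 times in the SMILES.

12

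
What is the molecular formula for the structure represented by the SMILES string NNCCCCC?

Heavy atoms from the SMILES: 5 C, 2 N.
Implicit hydrogens by atom environment:
  4 × C: 2 H each → 8
  1 × C: 3 H
  1 × N: 2 H
  1 × N: 1 H
  Total hydrogens = 14.
Molecular formula: C5H14N2

C5H14N2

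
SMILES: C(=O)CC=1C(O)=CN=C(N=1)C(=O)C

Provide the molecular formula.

Heavy atoms from the SMILES: 8 C, 2 N, 3 O.
Implicit hydrogens by atom environment:
  3 × C (aromatic): no H
  2 × N (aromatic): no H
  2 × O: no H
  1 × C: 3 H
  1 × C: 2 H
  1 × C (aromatic): 1 H
  1 × C: 1 H
  1 × C: no H
  1 × O: 1 H
  Total hydrogens = 8.
Molecular formula: C8H8N2O3

C8H8N2O3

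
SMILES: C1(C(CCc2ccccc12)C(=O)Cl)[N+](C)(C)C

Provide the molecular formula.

Heavy atoms from the SMILES: 14 C, 1 Cl, 1 N, 1 O.
Implicit hydrogens by atom environment:
  4 × C (aromatic): 1 H each → 4
  3 × C: 3 H each → 9
  2 × C: 2 H each → 4
  2 × C: 1 H each → 2
  2 × C (aromatic): no H
  1 × C: no H
  1 × Cl: no H
  1 × N (charge +1): no H
  1 × O: no H
  Total hydrogens = 19.
Net charge +1.
Molecular formula: C14H19ClNO+

C14H19ClNO+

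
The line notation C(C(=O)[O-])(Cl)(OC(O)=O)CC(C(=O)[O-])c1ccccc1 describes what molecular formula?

[C12H9ClO7]2-

Heavy atoms from the SMILES: 12 C, 1 Cl, 7 O.
Implicit hydrogens by atom environment:
  5 × C (aromatic): 1 H each → 5
  4 × C: no H
  4 × O: no H
  2 × O (charge -1): no H
  1 × C: 2 H
  1 × C: 1 H
  1 × C (aromatic): no H
  1 × Cl: no H
  1 × O: 1 H
  Total hydrogens = 9.
Net charge -2.
Molecular formula: [C12H9ClO7]2-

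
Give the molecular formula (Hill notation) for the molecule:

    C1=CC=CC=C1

Heavy atoms from the SMILES: 6 C.
Implicit hydrogens by atom environment:
  6 × C (aromatic): 1 H each → 6
  Total hydrogens = 6.
Molecular formula: C6H6

C6H6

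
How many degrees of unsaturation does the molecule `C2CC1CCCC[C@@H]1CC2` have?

2

Molecular formula from the SMILES: C10H18.
DoU = (2C + 2 + N − H − X)/2 = (2·10 + 2 + 0 − 18 − 0)/2 = 4/2 = 2.
(Structurally: 2 ring(s) + 0 π bond(s) = 2.)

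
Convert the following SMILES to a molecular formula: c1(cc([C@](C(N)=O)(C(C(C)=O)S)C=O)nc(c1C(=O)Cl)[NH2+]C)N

C13H16ClN4O4S+

Heavy atoms from the SMILES: 13 C, 1 Cl, 4 N, 4 O, 1 S.
Implicit hydrogens by atom environment:
  4 × C (aromatic): no H
  4 × C: no H
  4 × O: no H
  2 × C: 3 H each → 6
  2 × C: 1 H each → 2
  2 × N: 2 H each → 4
  1 × C (aromatic): 1 H
  1 × Cl: no H
  1 × N (charge +1): 2 H
  1 × N (aromatic): no H
  1 × S: 1 H
  Total hydrogens = 16.
Net charge +1.
Molecular formula: C13H16ClN4O4S+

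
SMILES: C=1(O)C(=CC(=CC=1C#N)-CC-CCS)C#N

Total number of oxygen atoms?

The symbol for oxygen appears 1 time in the SMILES.

1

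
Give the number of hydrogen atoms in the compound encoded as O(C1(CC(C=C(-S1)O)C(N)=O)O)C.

11

Hydrogens are implicit in SMILES; fill each atom to its normal valence:
  3 × C: no H
  2 × C: 1 H each → 2
  2 × O: 1 H each → 2
  2 × O: no H
  1 × C: 3 H
  1 × C: 2 H
  1 × N: 2 H
  1 × S: no H
  Total hydrogens = 11.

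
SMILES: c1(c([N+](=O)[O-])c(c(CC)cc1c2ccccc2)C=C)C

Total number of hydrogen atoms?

17

Hydrogens are implicit in SMILES; fill each atom to its normal valence:
  6 × C (aromatic): 1 H each → 6
  6 × C (aromatic): no H
  2 × C: 3 H each → 6
  2 × C: 2 H each → 4
  1 × C: 1 H
  1 × N (charge +1): no H
  1 × O: no H
  1 × O (charge -1): no H
  Total hydrogens = 17.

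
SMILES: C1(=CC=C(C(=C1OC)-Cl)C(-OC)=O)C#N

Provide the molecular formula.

Heavy atoms from the SMILES: 10 C, 1 Cl, 1 N, 3 O.
Implicit hydrogens by atom environment:
  4 × C (aromatic): no H
  3 × O: no H
  2 × C: 3 H each → 6
  2 × C (aromatic): 1 H each → 2
  2 × C: no H
  1 × Cl: no H
  1 × N: no H
  Total hydrogens = 8.
Molecular formula: C10H8ClNO3

C10H8ClNO3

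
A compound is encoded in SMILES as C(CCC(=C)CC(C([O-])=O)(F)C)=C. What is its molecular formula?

Heavy atoms from the SMILES: 10 C, 1 F, 2 O.
Implicit hydrogens by atom environment:
  5 × C: 2 H each → 10
  3 × C: no H
  1 × C: 3 H
  1 × C: 1 H
  1 × F: no H
  1 × O: no H
  1 × O (charge -1): no H
  Total hydrogens = 14.
Net charge -1.
Molecular formula: C10H14FO2-

C10H14FO2-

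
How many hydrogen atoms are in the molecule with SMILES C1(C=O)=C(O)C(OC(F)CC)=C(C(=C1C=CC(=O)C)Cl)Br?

13

Hydrogens are implicit in SMILES; fill each atom to its normal valence:
  6 × C (aromatic): no H
  4 × C: 1 H each → 4
  3 × O: no H
  2 × C: 3 H each → 6
  1 × Br: no H
  1 × C: 2 H
  1 × C: no H
  1 × Cl: no H
  1 × F: no H
  1 × O: 1 H
  Total hydrogens = 13.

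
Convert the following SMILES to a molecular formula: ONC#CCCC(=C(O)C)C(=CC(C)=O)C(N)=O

C12H16N2O4

Heavy atoms from the SMILES: 12 C, 2 N, 4 O.
Implicit hydrogens by atom environment:
  7 × C: no H
  2 × C: 3 H each → 6
  2 × C: 2 H each → 4
  2 × O: 1 H each → 2
  2 × O: no H
  1 × C: 1 H
  1 × N: 2 H
  1 × N: 1 H
  Total hydrogens = 16.
Molecular formula: C12H16N2O4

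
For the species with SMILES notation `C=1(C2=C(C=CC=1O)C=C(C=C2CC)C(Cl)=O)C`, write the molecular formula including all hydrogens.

C14H13ClO2

Heavy atoms from the SMILES: 14 C, 1 Cl, 2 O.
Implicit hydrogens by atom environment:
  6 × C (aromatic): no H
  4 × C (aromatic): 1 H each → 4
  2 × C: 3 H each → 6
  1 × C: 2 H
  1 × C: no H
  1 × Cl: no H
  1 × O: 1 H
  1 × O: no H
  Total hydrogens = 13.
Molecular formula: C14H13ClO2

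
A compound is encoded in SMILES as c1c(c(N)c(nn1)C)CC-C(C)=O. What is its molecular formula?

Heavy atoms from the SMILES: 9 C, 3 N, 1 O.
Implicit hydrogens by atom environment:
  3 × C (aromatic): no H
  2 × C: 3 H each → 6
  2 × C: 2 H each → 4
  2 × N (aromatic): no H
  1 × C (aromatic): 1 H
  1 × C: no H
  1 × N: 2 H
  1 × O: no H
  Total hydrogens = 13.
Molecular formula: C9H13N3O

C9H13N3O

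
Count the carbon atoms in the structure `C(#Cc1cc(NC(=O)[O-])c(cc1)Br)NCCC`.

12

The symbol for carbon appears 12 times in the SMILES. Lowercase c denotes aromatic carbon and counts toward C.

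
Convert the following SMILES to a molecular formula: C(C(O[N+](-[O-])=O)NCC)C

C5H12N2O3

Heavy atoms from the SMILES: 5 C, 2 N, 3 O.
Implicit hydrogens by atom environment:
  2 × C: 3 H each → 6
  2 × C: 2 H each → 4
  2 × O: no H
  1 × C: 1 H
  1 × N: 1 H
  1 × N (charge +1): no H
  1 × O (charge -1): no H
  Total hydrogens = 12.
Molecular formula: C5H12N2O3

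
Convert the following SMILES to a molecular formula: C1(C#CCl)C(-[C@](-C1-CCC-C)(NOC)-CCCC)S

C15H26ClNOS

Heavy atoms from the SMILES: 15 C, 1 Cl, 1 N, 1 O, 1 S.
Implicit hydrogens by atom environment:
  6 × C: 2 H each → 12
  3 × C: 3 H each → 9
  3 × C: 1 H each → 3
  3 × C: no H
  1 × Cl: no H
  1 × N: 1 H
  1 × O: no H
  1 × S: 1 H
  Total hydrogens = 26.
Molecular formula: C15H26ClNOS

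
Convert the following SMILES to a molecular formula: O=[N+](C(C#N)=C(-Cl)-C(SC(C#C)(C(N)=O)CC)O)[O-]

C10H10ClN3O4S

Heavy atoms from the SMILES: 10 C, 1 Cl, 3 N, 4 O, 1 S.
Implicit hydrogens by atom environment:
  6 × C: no H
  2 × C: 1 H each → 2
  2 × O: no H
  1 × C: 3 H
  1 × C: 2 H
  1 × Cl: no H
  1 × N: 2 H
  1 × N (charge +1): no H
  1 × N: no H
  1 × O: 1 H
  1 × O (charge -1): no H
  1 × S: no H
  Total hydrogens = 10.
Molecular formula: C10H10ClN3O4S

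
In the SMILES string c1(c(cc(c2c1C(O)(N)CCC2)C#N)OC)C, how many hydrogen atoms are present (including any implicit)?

Hydrogens are implicit in SMILES; fill each atom to its normal valence:
  5 × C (aromatic): no H
  3 × C: 2 H each → 6
  2 × C: 3 H each → 6
  2 × C: no H
  1 × C (aromatic): 1 H
  1 × N: 2 H
  1 × N: no H
  1 × O: 1 H
  1 × O: no H
  Total hydrogens = 16.

16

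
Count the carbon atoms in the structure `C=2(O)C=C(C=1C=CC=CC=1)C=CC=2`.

12

The symbol for carbon appears 12 times in the SMILES.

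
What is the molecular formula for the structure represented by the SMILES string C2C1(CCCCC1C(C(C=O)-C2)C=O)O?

C12H18O3

Heavy atoms from the SMILES: 12 C, 3 O.
Implicit hydrogens by atom environment:
  6 × C: 2 H each → 12
  5 × C: 1 H each → 5
  2 × O: no H
  1 × C: no H
  1 × O: 1 H
  Total hydrogens = 18.
Molecular formula: C12H18O3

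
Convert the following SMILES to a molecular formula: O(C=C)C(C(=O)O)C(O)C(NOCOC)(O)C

C9H17NO7

Heavy atoms from the SMILES: 9 C, 1 N, 7 O.
Implicit hydrogens by atom environment:
  4 × O: no H
  3 × C: 1 H each → 3
  3 × O: 1 H each → 3
  2 × C: 3 H each → 6
  2 × C: 2 H each → 4
  2 × C: no H
  1 × N: 1 H
  Total hydrogens = 17.
Molecular formula: C9H17NO7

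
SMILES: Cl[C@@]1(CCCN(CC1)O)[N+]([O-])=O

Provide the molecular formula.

Heavy atoms from the SMILES: 6 C, 1 Cl, 2 N, 3 O.
Implicit hydrogens by atom environment:
  5 × C: 2 H each → 10
  1 × C: no H
  1 × Cl: no H
  1 × N: no H
  1 × N (charge +1): no H
  1 × O: 1 H
  1 × O: no H
  1 × O (charge -1): no H
  Total hydrogens = 11.
Molecular formula: C6H11ClN2O3

C6H11ClN2O3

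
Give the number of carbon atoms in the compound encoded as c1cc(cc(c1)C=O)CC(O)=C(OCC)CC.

The symbol for carbon appears 14 times in the SMILES. Lowercase c denotes aromatic carbon and counts toward C.

14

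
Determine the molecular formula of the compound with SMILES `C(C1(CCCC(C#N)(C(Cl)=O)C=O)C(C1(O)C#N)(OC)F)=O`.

Heavy atoms from the SMILES: 13 C, 1 Cl, 1 F, 2 N, 5 O.
Implicit hydrogens by atom environment:
  7 × C: no H
  4 × O: no H
  3 × C: 2 H each → 6
  2 × C: 1 H each → 2
  2 × N: no H
  1 × C: 3 H
  1 × Cl: no H
  1 × F: no H
  1 × O: 1 H
  Total hydrogens = 12.
Molecular formula: C13H12ClFN2O5

C13H12ClFN2O5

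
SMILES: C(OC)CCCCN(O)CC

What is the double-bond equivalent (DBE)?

0

Molecular formula from the SMILES: C8H19NO2.
DoU = (2C + 2 + N − H − X)/2 = (2·8 + 2 + 1 − 19 − 0)/2 = 0/2 = 0.
(Structurally: 0 ring(s) + 0 π bond(s) = 0.)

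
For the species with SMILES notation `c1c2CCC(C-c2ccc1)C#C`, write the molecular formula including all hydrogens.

C12H12

Heavy atoms from the SMILES: 12 C.
Implicit hydrogens by atom environment:
  4 × C (aromatic): 1 H each → 4
  3 × C: 2 H each → 6
  2 × C: 1 H each → 2
  2 × C (aromatic): no H
  1 × C: no H
  Total hydrogens = 12.
Molecular formula: C12H12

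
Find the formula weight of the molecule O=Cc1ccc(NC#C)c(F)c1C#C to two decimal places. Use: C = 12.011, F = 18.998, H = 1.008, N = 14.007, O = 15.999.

187.17

Molecular formula: C11H6FNO.
M = 11×12.011 + 1×18.998 + 6×1.008 + 1×14.007 + 1×15.999 = 187.17 g/mol.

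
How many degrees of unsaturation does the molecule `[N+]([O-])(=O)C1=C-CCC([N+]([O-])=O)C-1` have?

4

Molecular formula from the SMILES: C6H8N2O4.
DoU = (2C + 2 + N − H − X)/2 = (2·6 + 2 + 2 − 8 − 0)/2 = 8/2 = 4.
(Structurally: 1 ring(s) + 3 π bond(s) = 4.)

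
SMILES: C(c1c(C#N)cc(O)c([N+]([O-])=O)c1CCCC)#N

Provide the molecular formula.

Heavy atoms from the SMILES: 12 C, 3 N, 3 O.
Implicit hydrogens by atom environment:
  5 × C (aromatic): no H
  3 × C: 2 H each → 6
  2 × C: no H
  2 × N: no H
  1 × C: 3 H
  1 × C (aromatic): 1 H
  1 × N (charge +1): no H
  1 × O: 1 H
  1 × O: no H
  1 × O (charge -1): no H
  Total hydrogens = 11.
Molecular formula: C12H11N3O3

C12H11N3O3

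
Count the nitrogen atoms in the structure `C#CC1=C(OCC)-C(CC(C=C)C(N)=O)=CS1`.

1

The symbol for nitrogen appears 1 time in the SMILES.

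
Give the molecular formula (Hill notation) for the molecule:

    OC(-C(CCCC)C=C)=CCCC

Heavy atoms from the SMILES: 12 C, 1 O.
Implicit hydrogens by atom environment:
  6 × C: 2 H each → 12
  3 × C: 1 H each → 3
  2 × C: 3 H each → 6
  1 × C: no H
  1 × O: 1 H
  Total hydrogens = 22.
Molecular formula: C12H22O

C12H22O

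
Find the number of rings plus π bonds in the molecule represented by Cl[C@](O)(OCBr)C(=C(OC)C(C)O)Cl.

1

Molecular formula from the SMILES: C7H11BrCl2O4.
DoU = (2C + 2 + N − H − X)/2 = (2·7 + 2 + 0 − 11 − 3)/2 = 2/2 = 1.
(Structurally: 0 ring(s) + 1 π bond(s) = 1.)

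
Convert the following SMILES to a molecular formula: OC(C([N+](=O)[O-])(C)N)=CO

C4H8N2O4

Heavy atoms from the SMILES: 4 C, 2 N, 4 O.
Implicit hydrogens by atom environment:
  2 × C: no H
  2 × O: 1 H each → 2
  1 × C: 3 H
  1 × C: 1 H
  1 × N: 2 H
  1 × N (charge +1): no H
  1 × O: no H
  1 × O (charge -1): no H
  Total hydrogens = 8.
Molecular formula: C4H8N2O4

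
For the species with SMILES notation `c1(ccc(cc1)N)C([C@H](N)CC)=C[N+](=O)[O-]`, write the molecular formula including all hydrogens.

C11H15N3O2

Heavy atoms from the SMILES: 11 C, 3 N, 2 O.
Implicit hydrogens by atom environment:
  4 × C (aromatic): 1 H each → 4
  2 × C: 1 H each → 2
  2 × C (aromatic): no H
  2 × N: 2 H each → 4
  1 × C: 3 H
  1 × C: 2 H
  1 × C: no H
  1 × N (charge +1): no H
  1 × O: no H
  1 × O (charge -1): no H
  Total hydrogens = 15.
Molecular formula: C11H15N3O2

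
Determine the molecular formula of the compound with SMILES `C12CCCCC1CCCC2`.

C10H18

Heavy atoms from the SMILES: 10 C.
Implicit hydrogens by atom environment:
  8 × C: 2 H each → 16
  2 × C: 1 H each → 2
  Total hydrogens = 18.
Molecular formula: C10H18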